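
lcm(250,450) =2250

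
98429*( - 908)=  - 89373532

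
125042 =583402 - 458360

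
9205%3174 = 2857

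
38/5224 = 19/2612= 0.01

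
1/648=1/648 = 0.00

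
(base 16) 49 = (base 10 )73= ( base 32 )29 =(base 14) 53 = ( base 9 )81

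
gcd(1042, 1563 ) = 521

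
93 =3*31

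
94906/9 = 10545 + 1/9 = 10545.11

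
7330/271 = 27 + 13/271 = 27.05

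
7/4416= 7/4416 = 0.00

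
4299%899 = 703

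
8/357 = 8/357  =  0.02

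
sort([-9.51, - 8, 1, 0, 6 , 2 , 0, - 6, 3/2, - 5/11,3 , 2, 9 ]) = [ - 9.51, - 8,-6, - 5/11, 0, 0, 1,3/2, 2, 2 , 3, 6 , 9 ] 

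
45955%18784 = 8387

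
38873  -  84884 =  - 46011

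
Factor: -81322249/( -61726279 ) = 41^( - 1 )*1499^1 *54251^1 *1505519^ (  -  1 )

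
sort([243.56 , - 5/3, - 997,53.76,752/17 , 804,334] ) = [ - 997, - 5/3, 752/17, 53.76,243.56,  334,804] 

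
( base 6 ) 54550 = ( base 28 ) 9hm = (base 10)7554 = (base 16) 1d82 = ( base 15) 2389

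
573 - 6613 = -6040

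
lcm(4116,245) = 20580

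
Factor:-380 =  - 2^2*5^1*19^1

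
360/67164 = 30/5597  =  0.01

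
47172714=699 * 67486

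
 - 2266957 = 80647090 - 82914047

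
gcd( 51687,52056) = 9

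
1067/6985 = 97/635 = 0.15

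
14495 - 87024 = -72529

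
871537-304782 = 566755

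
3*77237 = 231711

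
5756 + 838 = 6594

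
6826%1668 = 154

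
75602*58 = 4384916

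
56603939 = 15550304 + 41053635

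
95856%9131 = 4546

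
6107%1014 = 23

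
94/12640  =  47/6320 = 0.01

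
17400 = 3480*5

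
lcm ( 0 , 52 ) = 0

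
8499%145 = 89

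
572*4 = 2288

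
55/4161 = 55/4161 = 0.01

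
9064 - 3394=5670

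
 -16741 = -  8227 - 8514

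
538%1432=538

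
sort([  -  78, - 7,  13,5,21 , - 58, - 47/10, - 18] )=[ - 78, - 58, - 18, - 7, - 47/10 , 5 , 13,  21] 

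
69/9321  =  23/3107  =  0.01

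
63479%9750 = 4979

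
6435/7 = 919  +  2/7=919.29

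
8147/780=8147/780 = 10.44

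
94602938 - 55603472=38999466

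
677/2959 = 677/2959  =  0.23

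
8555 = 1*8555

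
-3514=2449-5963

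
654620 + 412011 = 1066631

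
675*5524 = 3728700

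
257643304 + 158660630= 416303934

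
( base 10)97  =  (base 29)3a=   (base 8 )141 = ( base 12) 81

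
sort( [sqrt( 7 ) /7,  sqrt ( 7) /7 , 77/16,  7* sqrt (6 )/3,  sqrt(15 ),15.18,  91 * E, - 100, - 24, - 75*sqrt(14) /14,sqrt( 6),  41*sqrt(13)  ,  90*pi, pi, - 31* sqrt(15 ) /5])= [-100, - 31*sqrt( 15)/5,-24 , - 75*sqrt(14)/14, sqrt(7 )/7, sqrt (7)/7 , sqrt(6),  pi, sqrt( 15),77/16,7*sqrt(6)/3  ,  15.18,41*sqrt(13),91 * E, 90*pi ]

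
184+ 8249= 8433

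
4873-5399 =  - 526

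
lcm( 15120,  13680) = 287280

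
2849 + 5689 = 8538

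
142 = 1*142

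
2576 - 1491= 1085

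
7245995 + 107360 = 7353355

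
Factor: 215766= 2^1*3^2*11987^1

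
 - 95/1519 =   -  95/1519 = - 0.06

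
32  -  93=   -  61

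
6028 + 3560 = 9588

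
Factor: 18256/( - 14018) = -56/43=- 2^3*7^1*43^(-1) 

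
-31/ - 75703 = 31/75703=0.00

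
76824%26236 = 24352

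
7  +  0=7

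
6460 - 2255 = 4205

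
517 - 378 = 139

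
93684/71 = 1319 + 35/71 =1319.49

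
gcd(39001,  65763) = 1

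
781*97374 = 76049094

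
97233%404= 273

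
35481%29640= 5841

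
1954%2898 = 1954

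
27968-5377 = 22591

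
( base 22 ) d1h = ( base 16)18bb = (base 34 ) 5G7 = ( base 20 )FGB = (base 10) 6331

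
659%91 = 22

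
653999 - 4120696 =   -  3466697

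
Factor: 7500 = 2^2*3^1*5^4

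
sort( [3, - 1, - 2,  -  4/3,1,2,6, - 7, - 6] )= [ - 7, - 6,-2 ,-4/3, - 1,1, 2,3, 6]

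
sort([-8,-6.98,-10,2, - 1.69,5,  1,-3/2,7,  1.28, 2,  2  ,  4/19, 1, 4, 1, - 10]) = [-10,-10, - 8,-6.98, - 1.69,  -  3/2,4/19, 1, 1,1,  1.28,  2,  2, 2, 4, 5, 7]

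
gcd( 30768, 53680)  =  16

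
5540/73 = 5540/73  =  75.89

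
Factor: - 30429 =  - 3^3*7^2*23^1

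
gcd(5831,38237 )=1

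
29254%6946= 1470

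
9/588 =3/196 = 0.02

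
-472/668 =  - 1 + 49/167 = -  0.71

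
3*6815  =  20445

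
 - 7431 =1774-9205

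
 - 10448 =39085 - 49533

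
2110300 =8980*235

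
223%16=15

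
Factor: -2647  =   - 2647^1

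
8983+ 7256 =16239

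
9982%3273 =163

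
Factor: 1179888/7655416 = 2^1*3^1 * 47^1 * 79^(-1 )*523^1*12113^(  -  1 ) =147486/956927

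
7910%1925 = 210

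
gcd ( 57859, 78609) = 1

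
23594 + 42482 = 66076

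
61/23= 2 + 15/23 = 2.65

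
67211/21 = 3200+11/21 = 3200.52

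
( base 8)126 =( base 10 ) 86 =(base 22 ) 3K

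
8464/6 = 1410 + 2/3 = 1410.67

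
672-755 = - 83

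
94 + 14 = 108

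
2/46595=2/46595 = 0.00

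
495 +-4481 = - 3986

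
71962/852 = 84 + 197/426 = 84.46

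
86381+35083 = 121464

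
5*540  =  2700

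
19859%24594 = 19859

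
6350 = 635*10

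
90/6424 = 45/3212 =0.01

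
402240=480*838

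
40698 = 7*5814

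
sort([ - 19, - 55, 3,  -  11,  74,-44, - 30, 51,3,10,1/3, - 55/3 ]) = [ - 55, - 44, - 30, - 19, - 55/3,- 11,1/3, 3, 3, 10,51, 74] 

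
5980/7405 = 1196/1481 =0.81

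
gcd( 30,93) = 3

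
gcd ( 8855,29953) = 77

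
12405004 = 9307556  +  3097448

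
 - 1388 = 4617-6005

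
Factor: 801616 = 2^4*50101^1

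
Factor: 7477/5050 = 2^( -1)*5^ ( - 2 )*101^( - 1)  *  7477^1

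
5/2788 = 5/2788= 0.00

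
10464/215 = 48 + 144/215=48.67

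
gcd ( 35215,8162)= 1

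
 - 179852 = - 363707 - -183855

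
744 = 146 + 598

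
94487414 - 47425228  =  47062186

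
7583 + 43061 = 50644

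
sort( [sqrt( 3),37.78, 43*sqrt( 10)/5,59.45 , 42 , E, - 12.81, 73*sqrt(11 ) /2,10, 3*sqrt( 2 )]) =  [ - 12.81,  sqrt( 3) , E,  3*sqrt(2),10,43*sqrt( 10) /5, 37.78,  42, 59.45 , 73*sqrt( 11)/2]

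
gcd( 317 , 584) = 1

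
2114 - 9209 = -7095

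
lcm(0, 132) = 0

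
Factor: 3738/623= 2^1*3^1= 6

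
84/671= 84/671 = 0.13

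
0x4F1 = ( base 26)1mh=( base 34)137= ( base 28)1h5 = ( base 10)1265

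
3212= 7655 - 4443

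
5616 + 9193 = 14809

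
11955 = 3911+8044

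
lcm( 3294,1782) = 108702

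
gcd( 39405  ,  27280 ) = 5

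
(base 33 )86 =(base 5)2040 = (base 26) aa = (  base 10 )270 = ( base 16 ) 10e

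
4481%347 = 317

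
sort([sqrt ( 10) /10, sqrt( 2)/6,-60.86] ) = [-60.86, sqrt(2 ) /6, sqrt ( 10) /10]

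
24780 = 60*413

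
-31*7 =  - 217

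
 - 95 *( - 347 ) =32965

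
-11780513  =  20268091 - 32048604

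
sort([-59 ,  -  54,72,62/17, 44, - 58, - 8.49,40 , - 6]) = [ - 59 ,-58, - 54, - 8.49, - 6 , 62/17,  40,44, 72] 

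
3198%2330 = 868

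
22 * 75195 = 1654290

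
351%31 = 10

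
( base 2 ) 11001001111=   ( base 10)1615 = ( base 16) 64f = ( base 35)1b5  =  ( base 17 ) 5a0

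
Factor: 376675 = 5^2*13^1 * 19^1*61^1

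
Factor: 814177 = 7^1*13^1*23^1*389^1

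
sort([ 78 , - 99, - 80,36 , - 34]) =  [- 99, - 80, - 34,36,78]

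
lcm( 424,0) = 0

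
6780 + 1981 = 8761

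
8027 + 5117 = 13144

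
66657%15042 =6489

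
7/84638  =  7/84638 = 0.00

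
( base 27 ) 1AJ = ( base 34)tw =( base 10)1018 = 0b1111111010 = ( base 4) 33322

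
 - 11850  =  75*( - 158)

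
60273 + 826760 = 887033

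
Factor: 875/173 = 5^3 * 7^1 *173^(-1)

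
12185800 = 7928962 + 4256838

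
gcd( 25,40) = 5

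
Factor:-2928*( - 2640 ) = 7729920 = 2^8*3^2  *  5^1*11^1*61^1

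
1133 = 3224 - 2091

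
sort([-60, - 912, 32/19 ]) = [ - 912, - 60,32/19 ] 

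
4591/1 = 4591 = 4591.00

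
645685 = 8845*73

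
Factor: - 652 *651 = - 424452 = -  2^2*3^1*7^1*31^1 * 163^1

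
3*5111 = 15333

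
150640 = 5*30128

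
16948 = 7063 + 9885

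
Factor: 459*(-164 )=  -2^2* 3^3 * 17^1 * 41^1 = -75276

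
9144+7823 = 16967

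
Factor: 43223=43223^1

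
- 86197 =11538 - 97735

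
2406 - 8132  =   - 5726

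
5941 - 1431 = 4510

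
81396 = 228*357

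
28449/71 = 28449/71 = 400.69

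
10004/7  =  10004/7 = 1429.14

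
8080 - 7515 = 565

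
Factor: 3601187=47^1*193^1*397^1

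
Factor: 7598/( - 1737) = -2^1*3^ ( - 2)*29^1*131^1*193^( - 1)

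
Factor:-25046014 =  - 2^1*7^1*1789001^1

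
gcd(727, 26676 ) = 1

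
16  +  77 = 93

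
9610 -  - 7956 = 17566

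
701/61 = 701/61 = 11.49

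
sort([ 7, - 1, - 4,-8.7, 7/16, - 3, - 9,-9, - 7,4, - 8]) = [ - 9, - 9, - 8.7, - 8, - 7 , - 4,  -  3, - 1, 7/16, 4 , 7]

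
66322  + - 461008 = -394686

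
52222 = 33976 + 18246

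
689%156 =65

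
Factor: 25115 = 5^1*5023^1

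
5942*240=1426080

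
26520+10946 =37466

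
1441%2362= 1441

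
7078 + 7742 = 14820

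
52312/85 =615+37/85 = 615.44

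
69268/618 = 34634/309=   112.08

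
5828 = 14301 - 8473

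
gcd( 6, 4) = 2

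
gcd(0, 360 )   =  360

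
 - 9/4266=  - 1/474 = - 0.00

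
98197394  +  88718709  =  186916103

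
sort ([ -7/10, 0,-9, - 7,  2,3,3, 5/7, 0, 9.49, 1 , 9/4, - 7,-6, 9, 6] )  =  [ -9, - 7,-7,  -  6, - 7/10, 0, 0, 5/7, 1,2,9/4 , 3, 3,6, 9, 9.49 ]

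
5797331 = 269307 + 5528024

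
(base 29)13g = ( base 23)1I1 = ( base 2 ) 1110110000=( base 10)944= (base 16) 3B0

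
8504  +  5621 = 14125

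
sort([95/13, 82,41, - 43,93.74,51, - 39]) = [ - 43, - 39,95/13,41,51,82,93.74]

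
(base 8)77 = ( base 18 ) 39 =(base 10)63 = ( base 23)2h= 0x3f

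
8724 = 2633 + 6091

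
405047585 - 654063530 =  - 249015945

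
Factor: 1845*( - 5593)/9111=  - 3^1*5^1*7^1*17^1*41^1* 47^1* 3037^(  -  1)=- 3439695/3037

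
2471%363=293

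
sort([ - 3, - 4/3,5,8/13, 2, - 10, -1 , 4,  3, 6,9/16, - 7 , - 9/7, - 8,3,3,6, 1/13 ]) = [ - 10 , - 8, -7, - 3 , - 4/3,-9/7, - 1,1/13,9/16, 8/13,2,3, 3,3,4, 5,6,6 ] 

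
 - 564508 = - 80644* 7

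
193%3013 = 193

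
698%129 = 53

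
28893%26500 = 2393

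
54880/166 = 330 + 50/83 =330.60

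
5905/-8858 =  - 5905/8858  =  - 0.67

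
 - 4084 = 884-4968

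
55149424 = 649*84976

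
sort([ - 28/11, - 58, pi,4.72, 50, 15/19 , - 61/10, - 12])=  [-58, - 12, - 61/10, - 28/11, 15/19, pi, 4.72, 50 ] 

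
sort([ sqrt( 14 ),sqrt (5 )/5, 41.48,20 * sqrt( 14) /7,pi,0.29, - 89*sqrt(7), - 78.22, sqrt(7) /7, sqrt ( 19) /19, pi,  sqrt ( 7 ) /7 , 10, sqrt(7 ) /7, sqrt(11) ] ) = [  -  89 * sqrt(7 ), - 78.22, sqrt( 19 )/19, 0.29, sqrt(7 )/7,sqrt(7)/7, sqrt( 7 ) /7, sqrt(5) /5, pi, pi, sqrt(11 ),sqrt(14),10,20*sqrt(14) /7, 41.48]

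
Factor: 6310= 2^1*5^1*631^1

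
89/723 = 89/723  =  0.12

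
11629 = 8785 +2844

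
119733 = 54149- -65584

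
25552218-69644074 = -44091856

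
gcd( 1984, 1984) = 1984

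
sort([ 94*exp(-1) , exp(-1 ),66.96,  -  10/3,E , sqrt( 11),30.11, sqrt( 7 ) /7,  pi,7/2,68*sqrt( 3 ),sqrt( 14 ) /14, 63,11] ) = [ - 10/3,sqrt (14) /14 , exp( - 1 ), sqrt( 7 )/7, E,pi  ,  sqrt( 11),7/2,11,30.11 , 94*exp( - 1),63, 66.96,68 * sqrt( 3 )]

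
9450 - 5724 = 3726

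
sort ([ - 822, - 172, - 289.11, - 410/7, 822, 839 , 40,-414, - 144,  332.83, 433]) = [ - 822, - 414, - 289.11,-172,-144, - 410/7, 40, 332.83, 433,  822,839]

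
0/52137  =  0 = 0.00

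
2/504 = 1/252 = 0.00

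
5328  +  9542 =14870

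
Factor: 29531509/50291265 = 3^ ( - 1)*5^( - 1 )*7^1 * 193^1 *883^( - 1 )*3797^ ( - 1 )*21859^1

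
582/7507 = 582/7507 = 0.08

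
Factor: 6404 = 2^2*1601^1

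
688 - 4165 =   -  3477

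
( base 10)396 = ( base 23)H5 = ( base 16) 18C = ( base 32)CC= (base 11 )330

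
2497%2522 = 2497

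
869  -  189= 680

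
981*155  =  152055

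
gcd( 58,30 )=2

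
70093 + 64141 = 134234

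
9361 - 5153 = 4208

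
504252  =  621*812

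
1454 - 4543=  - 3089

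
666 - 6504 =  - 5838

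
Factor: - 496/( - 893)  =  2^4*19^(-1) * 31^1*47^(-1) 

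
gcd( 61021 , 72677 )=1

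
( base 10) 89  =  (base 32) 2P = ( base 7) 155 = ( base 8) 131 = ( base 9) 108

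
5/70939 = 5/70939 = 0.00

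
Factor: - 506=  - 2^1*11^1*23^1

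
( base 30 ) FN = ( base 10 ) 473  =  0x1D9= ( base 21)11B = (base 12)335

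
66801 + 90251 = 157052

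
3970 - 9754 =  - 5784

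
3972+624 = 4596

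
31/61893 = 31/61893 = 0.00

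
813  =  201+612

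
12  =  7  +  5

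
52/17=52/17= 3.06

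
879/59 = 879/59=14.90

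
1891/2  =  945 + 1/2=945.50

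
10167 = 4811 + 5356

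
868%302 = 264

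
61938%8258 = 4132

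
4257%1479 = 1299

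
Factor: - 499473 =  - 3^3*13^1*1423^1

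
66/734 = 33/367 = 0.09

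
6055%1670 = 1045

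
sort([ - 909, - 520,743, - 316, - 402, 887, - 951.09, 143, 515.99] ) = [ - 951.09 ,  -  909, - 520, - 402, - 316, 143, 515.99,743, 887 ]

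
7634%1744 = 658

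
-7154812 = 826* (-8662 )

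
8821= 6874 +1947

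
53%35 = 18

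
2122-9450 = -7328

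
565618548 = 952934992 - 387316444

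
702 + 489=1191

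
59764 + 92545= 152309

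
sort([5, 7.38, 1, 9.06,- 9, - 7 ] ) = [ - 9 , - 7,1,5, 7.38, 9.06]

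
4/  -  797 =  - 4/797 =- 0.01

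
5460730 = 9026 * 605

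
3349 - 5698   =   - 2349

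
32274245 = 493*65465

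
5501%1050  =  251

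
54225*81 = 4392225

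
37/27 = 1 + 10/27 = 1.37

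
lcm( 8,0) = 0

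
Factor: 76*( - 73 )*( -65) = 360620 =2^2*5^1*13^1*19^1*73^1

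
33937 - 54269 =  - 20332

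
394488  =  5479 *72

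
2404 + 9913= 12317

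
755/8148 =755/8148= 0.09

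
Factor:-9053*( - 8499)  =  76941447 = 3^1*11^1*823^1*2833^1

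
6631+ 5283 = 11914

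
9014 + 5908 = 14922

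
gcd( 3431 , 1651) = 1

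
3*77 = 231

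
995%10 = 5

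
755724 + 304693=1060417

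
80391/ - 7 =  -80391/7 = - 11484.43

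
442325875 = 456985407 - 14659532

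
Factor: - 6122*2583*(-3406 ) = 53859507156   =  2^2 *3^2*7^1*13^1*41^1*131^1*3061^1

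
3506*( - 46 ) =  - 161276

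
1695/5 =339 = 339.00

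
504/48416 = 63/6052 = 0.01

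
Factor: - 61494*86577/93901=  - 5323966038/93901 = -2^1*3^2  *  37^1*277^1*28859^1 * 93901^( - 1)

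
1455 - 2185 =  - 730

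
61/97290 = 61/97290 =0.00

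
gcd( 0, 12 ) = 12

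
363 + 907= 1270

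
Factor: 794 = 2^1*397^1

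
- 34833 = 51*( - 683)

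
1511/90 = 16 + 71/90 = 16.79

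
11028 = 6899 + 4129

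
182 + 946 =1128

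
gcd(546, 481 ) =13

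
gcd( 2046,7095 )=33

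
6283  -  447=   5836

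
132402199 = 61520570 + 70881629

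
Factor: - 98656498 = -2^1*599^1*82351^1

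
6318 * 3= 18954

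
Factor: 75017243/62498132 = 2^( - 2) * 7^1*17^1*  29^( - 1)*311^1*2027^1*538777^(-1)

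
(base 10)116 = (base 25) 4g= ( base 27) 48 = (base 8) 164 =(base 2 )1110100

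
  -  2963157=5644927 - 8608084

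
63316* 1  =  63316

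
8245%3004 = 2237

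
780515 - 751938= 28577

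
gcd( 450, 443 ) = 1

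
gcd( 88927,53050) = 1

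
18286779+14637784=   32924563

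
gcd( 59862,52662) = 6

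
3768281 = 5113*737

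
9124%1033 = 860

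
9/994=9/994 = 0.01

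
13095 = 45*291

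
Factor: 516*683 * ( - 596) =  - 2^4*3^1*43^1*149^1*683^1 = - 210047088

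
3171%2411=760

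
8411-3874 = 4537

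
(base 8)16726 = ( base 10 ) 7638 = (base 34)6km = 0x1DD6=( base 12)4506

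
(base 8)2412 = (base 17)47F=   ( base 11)a73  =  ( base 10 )1290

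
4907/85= 4907/85= 57.73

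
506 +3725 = 4231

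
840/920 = 21/23 = 0.91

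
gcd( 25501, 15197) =7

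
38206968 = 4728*8081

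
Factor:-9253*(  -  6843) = 63318279= 3^1 * 19^1 * 487^1*2281^1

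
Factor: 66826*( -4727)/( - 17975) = 315886502/17975 = 2^1*5^( - 2 ) *29^1 * 163^1 * 719^ ( - 1)*33413^1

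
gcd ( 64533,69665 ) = 1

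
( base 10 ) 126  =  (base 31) 42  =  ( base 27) 4I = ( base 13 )99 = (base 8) 176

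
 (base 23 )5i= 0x85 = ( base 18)77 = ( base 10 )133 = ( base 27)4p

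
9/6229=9/6229 = 0.00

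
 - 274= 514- 788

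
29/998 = 29/998 = 0.03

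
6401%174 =137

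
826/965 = 826/965 = 0.86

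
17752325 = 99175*179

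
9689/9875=9689/9875  =  0.98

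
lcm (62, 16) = 496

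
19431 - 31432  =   - 12001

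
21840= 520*42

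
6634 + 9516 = 16150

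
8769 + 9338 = 18107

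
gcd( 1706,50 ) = 2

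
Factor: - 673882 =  - 2^1*11^1*30631^1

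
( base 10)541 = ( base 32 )gt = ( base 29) IJ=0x21d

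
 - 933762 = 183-933945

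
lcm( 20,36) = 180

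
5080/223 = 22 + 174/223 = 22.78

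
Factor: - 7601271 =-3^1*61^1*73^1*569^1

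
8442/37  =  8442/37=228.16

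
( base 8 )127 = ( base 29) 30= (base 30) 2r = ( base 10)87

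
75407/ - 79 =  - 75407/79  =  - 954.52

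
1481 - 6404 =-4923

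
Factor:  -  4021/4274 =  - 2^(-1)*2137^(  -  1)*4021^1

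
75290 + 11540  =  86830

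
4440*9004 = 39977760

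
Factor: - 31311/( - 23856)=2^(  -  4)*3^1 * 7^1 = 21/16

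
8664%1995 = 684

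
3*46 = 138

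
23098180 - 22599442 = 498738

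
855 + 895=1750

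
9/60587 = 9/60587= 0.00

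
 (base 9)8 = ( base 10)8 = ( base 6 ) 12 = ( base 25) 8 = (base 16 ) 8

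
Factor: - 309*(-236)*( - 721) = - 52578204 = -2^2 * 3^1*7^1*59^1*103^2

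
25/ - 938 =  - 1 + 913/938 = - 0.03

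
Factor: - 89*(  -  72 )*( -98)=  - 627984 = -  2^4*3^2*7^2*89^1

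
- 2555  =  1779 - 4334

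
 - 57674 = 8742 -66416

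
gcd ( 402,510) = 6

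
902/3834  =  451/1917=0.24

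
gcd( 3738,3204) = 534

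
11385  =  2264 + 9121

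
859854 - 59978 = 799876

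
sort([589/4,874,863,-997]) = [ - 997, 589/4,863,874] 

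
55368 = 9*6152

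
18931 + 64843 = 83774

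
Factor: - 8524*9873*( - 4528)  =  2^6*3^2*283^1*1097^1*2131^1= 381064942656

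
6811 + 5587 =12398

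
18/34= 9/17 = 0.53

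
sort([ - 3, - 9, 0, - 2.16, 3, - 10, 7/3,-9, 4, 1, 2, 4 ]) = [ - 10, - 9, - 9, - 3, - 2.16, 0, 1, 2, 7/3, 3, 4,  4]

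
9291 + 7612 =16903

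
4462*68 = 303416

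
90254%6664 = 3622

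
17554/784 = 22 + 153/392 = 22.39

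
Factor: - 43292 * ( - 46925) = 2031477100=2^2*5^2*79^1 * 137^1*1877^1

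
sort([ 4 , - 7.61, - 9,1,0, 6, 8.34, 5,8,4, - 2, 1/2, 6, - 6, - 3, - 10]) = [ - 10, - 9, - 7.61, - 6, - 3, - 2,0, 1/2,1, 4, 4,5, 6, 6, 8,8.34]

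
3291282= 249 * 13218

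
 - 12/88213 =  -  12/88213 = - 0.00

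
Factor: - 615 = -3^1*5^1*41^1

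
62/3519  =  62/3519 = 0.02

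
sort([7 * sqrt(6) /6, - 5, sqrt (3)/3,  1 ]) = [ - 5, sqrt(3 )/3, 1, 7* sqrt(6)/6]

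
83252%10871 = 7155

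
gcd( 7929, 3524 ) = 881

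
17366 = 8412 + 8954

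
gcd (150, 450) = 150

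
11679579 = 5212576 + 6467003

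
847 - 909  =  -62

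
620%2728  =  620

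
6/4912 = 3/2456 = 0.00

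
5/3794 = 5/3794 = 0.00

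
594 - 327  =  267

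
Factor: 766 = 2^1*383^1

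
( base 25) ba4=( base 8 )15731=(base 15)21A4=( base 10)7129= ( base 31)7cu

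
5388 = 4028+1360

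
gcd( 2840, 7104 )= 8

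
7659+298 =7957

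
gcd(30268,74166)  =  94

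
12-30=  - 18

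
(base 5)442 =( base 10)122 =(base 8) 172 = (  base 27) 4E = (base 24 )52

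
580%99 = 85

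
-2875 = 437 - 3312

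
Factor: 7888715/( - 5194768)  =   - 2^(  -  4)*5^1*47^1*33569^1*324673^( - 1 )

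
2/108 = 1/54 = 0.02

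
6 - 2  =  4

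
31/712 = 31/712 = 0.04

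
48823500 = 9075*5380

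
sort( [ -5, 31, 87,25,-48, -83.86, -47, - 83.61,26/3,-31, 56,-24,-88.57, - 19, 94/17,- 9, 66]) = [-88.57, - 83.86, -83.61,-48, - 47 , - 31, - 24 , - 19,-9, - 5, 94/17, 26/3, 25, 31, 56, 66 , 87]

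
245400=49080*5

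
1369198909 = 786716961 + 582481948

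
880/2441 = 880/2441 = 0.36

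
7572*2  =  15144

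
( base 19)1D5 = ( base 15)2ad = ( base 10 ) 613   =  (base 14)31b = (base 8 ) 1145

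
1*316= 316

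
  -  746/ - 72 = 373/36=10.36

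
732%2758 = 732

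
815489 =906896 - 91407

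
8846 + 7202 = 16048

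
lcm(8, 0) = 0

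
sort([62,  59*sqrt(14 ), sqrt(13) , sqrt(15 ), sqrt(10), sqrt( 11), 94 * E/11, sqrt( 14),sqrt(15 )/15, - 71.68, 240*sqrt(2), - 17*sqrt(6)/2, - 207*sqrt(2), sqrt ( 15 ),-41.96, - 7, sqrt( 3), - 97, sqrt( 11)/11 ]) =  [ - 207*sqrt(2 ),-97, -71.68, - 41.96,-17*sqrt( 6)/2, - 7,sqrt( 15)/15, sqrt (11)/11, sqrt( 3), sqrt( 10)  ,  sqrt(11), sqrt (13 ),sqrt( 14), sqrt( 15 ),sqrt( 15), 94*E/11, 62, 59*sqrt(14), 240 * sqrt (2 )]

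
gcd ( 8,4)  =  4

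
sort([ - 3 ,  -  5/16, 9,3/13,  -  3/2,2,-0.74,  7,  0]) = [  -  3,-3/2, - 0.74,-5/16,0, 3/13, 2, 7, 9 ] 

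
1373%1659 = 1373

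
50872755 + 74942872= 125815627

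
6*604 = 3624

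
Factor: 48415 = 5^1*23^1*421^1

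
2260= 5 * 452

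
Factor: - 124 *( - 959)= 118916 =2^2*7^1*31^1*137^1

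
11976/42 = 1996/7 = 285.14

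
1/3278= 1/3278 = 0.00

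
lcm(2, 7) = 14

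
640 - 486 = 154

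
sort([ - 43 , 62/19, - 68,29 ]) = [ -68, - 43,62/19,29 ]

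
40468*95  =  3844460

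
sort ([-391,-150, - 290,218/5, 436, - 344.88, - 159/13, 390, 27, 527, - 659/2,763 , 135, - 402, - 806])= [ - 806 ,- 402,-391,-344.88, - 659/2, - 290,  -  150, - 159/13 , 27,218/5,135, 390,436,527,763]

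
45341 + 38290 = 83631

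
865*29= 25085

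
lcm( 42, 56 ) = 168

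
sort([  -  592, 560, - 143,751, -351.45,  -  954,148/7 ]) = [-954,- 592 , -351.45,  -  143,148/7, 560, 751]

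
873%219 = 216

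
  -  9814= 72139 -81953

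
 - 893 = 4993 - 5886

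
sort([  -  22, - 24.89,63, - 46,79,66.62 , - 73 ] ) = [- 73 ,  -  46, - 24.89, - 22,63,66.62,79 ]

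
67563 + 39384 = 106947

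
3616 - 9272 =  - 5656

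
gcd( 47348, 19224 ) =356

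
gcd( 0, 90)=90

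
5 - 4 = 1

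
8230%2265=1435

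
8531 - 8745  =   - 214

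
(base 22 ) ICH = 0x2321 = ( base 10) 8993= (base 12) 5255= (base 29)AK3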